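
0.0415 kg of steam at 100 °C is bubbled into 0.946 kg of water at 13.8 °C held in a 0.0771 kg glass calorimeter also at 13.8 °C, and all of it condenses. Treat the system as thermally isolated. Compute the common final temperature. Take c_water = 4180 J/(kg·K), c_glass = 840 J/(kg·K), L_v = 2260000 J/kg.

T_f ≈ 39.7 °C

Net heat exchanged in the isolated system is zero:
condense steam: −0.0415·2260000 = −93790
  condensate cools 100→T: 0.0415·4180·(T − 100) = 173.47(T − 100)
  water warms: 0.946·4180·(T − 13.8) = 3954.3(T − 13.8)
  glass cup: 0.0771·840·(T − 13.8) = 64.76(T − 13.8)
4192.5 T = 93790 + 17347 + 55463 = 166600
T ≈ 39.74 °C — below 100 °C, confirming all the steam condensed.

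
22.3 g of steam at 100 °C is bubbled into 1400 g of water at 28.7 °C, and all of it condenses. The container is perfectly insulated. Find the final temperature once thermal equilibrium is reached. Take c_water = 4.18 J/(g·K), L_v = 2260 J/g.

T_f ≈ 38.3 °C

Heat gained plus heat lost sum to zero:
condense steam: −22.3·2260 = −50398; condensed water 100 °C→T: 93.21(T − 100); original water: 5852(T − 28.7)
5945.2 T = 50398 + 9321.4 + 167952 = 227672
T ≈ 38.29 °C, under the boiling point, so the assumption holds.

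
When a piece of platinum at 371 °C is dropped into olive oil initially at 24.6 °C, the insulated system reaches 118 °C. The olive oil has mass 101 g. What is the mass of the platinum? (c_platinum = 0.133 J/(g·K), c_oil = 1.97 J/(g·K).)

Heat lost by the platinum = heat gained by the oil:
m×0.133×(371 − 118) = 101×1.97×(118 − 24.6)
33.65 m = 18584  ⇒  m ≈ 552.3 g

m ≈ 552 g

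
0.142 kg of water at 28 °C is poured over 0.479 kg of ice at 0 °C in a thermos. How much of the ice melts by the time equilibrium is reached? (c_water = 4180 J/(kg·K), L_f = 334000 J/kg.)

m_melted ≈ 0.0498 kg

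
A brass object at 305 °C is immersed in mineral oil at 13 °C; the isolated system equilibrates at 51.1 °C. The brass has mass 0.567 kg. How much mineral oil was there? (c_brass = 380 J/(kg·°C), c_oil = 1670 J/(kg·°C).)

m ≈ 0.86 kg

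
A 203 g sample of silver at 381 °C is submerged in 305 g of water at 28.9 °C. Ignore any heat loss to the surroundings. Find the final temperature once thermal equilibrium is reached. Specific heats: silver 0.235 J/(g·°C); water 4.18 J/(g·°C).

T_f ≈ 41.6 °C

Taking heat into each body as positive, Σ m c ΔT = 0:
203·0.235·(T − 381) + 305·4.18·(T − 28.9) = 0
47.7(T − 381) + 1274.9(T − 28.9) = 0
1322.6 T = 55020
T = 55020 / 1322.6 = 41.6 °C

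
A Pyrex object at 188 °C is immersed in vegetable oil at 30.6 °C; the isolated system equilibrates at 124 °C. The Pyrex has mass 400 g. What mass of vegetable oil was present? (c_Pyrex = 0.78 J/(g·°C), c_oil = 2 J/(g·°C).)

Heat lost by the Pyrex = heat gained by the oil:
400·0.78·(188 − 124) = m·2·(124 − 30.6)
186.8 m = 19968  ⇒  m ≈ 106.9 g

m ≈ 107 g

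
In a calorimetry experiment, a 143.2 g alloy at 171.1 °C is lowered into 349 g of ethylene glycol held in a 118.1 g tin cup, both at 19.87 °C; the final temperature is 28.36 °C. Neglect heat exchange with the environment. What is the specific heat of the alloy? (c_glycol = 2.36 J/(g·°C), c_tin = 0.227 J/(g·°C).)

Taking heat into each body as positive, Σ m c ΔT = 0:
143.2×c×(28.36 − 171.1) + 349×2.36×(28.36 − 19.87) + 118.1×0.227×(28.36 − 19.87) = 0
-20440 c = -7220.3
c = -7220.3/-20440 ≈ 0.3532 J/(g·°C)

c ≈ 0.353 J/(g·°C)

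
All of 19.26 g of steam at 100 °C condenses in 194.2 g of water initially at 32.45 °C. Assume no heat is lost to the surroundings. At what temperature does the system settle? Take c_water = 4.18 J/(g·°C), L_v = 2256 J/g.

Heat gained plus heat lost sum to zero:
latent heat released on condensation: 19.26·2256 = 43451; condensate cools 100→T: 19.26·4.18·(T − 100) = 80.51(T − 100); water warms: 194.2·4.18·(T − 32.45) = 811.76(T − 32.45)
892.26 T = 43451 + 8050.7 + 26341 = 77843
T ≈ 87.24 °C — below 100 °C, confirming all the steam condensed.

T_f ≈ 87.2 °C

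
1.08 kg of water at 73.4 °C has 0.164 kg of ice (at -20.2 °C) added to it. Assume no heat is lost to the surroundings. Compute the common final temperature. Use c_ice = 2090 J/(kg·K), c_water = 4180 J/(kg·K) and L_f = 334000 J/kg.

Energy conservation, ΣQ = 0:
ice -20.2→0 °C: 0.164×2090×20.2 = 6923.8; fusion: m_ice L_f = 0.164×334000 = 54776; warm the meltwater: 685.52 T; water: 4514.4(T − 73.4)
5199.9 T = 331357 − 61700 = 269657
T ≈ 51.86 °C (positive, so assuming full melt was valid).

T_f ≈ 51.9 °C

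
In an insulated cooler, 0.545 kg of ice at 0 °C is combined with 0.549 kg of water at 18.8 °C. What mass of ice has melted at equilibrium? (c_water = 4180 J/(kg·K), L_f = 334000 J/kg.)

Heat available from the water dropping to 0 °C: 0.549×4180×18.8 = 43143 J.
To melt every bit of ice: 0.545×334000 = 182030 J.
Since 43143 < 182030 J, not all the ice melts; equilibrium is at 0 °C.
m_melt = 43143 / L_f = 0.1292 kg.

m_melted ≈ 0.129 kg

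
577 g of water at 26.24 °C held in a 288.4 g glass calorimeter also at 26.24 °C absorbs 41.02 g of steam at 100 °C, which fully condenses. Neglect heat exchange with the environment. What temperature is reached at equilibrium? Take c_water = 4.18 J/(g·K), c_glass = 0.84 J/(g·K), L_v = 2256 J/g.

T_f ≈ 63.5 °C

Taking heat into each body as positive, Σ m c ΔT = 0:
condense steam: −41.02·2256 = −92541
  condensed water 100 °C→T: 171.46(T − 100)
  original water: 2411.9(T − 26.24)
  cup: 242.26(T − 26.24)
2825.6 T = 92541 + 17146 + 69644 = 179331
T ≈ 63.47 °C, under the boiling point, so the assumption holds.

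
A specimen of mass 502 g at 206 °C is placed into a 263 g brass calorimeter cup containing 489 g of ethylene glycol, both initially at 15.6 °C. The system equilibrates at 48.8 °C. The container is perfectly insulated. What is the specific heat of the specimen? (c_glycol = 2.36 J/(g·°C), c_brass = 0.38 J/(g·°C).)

c ≈ 0.528 J/(g·°C)

Setting the total heat transfer to zero:
502×c×(48.8 − 206) + 489×2.36×(48.8 − 15.6) + 263×0.38×(48.8 − 15.6) = 0
-78914 c = -41632
c = -41632/-78914 ≈ 0.5276 J/(g·°C)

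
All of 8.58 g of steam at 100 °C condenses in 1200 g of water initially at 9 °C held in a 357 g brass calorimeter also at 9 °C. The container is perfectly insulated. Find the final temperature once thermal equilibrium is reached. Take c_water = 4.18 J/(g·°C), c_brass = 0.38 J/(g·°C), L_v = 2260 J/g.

T_f ≈ 13.4 °C

Setting the total heat transfer to zero:
steam→water at 100 °C releases m L_v = 8.58×2260 = 19391; condensate cools 100→T: 8.58×4.18×(T − 100) = 35.86(T − 100); water warms: 1200×4.18×(T − 9) = 5016(T − 9); cup: 135.66(T − 9)
5187.5 T = 19391 + 3586.4 + 46365 = 69342
T ≈ 13.37 °C — below 100 °C, confirming all the steam condensed.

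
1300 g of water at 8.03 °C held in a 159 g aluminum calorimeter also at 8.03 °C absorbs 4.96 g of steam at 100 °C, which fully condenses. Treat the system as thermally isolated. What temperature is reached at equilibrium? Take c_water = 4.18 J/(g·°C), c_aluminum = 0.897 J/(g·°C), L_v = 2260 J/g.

T_f ≈ 10.4 °C

Taking heat into each body as positive, Σ m c ΔT = 0:
steam→water at 100 °C releases m L_v = 4.96×2260 = 11210; condensate cools 100→T: 4.96×4.18×(T − 100) = 20.73(T − 100); original water: 5434(T − 8.03); cup: 142.62(T − 8.03)
5597.4 T = 11210 + 2073.3 + 44780 = 58063
T ≈ 10.37 °C — below 100 °C, confirming all the steam condensed.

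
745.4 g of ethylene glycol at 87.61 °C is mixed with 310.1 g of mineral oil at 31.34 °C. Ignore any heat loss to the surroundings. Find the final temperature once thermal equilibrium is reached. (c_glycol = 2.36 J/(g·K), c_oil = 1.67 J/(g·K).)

Conservation of energy gives ΣQ = 0:
745.4*2.36*(T − 87.61) + 310.1*1.67*(T − 31.34) = 0
1759.1(T − 87.61) + 517.87(T − 31.34) = 0
(1759.1 + 517.87) T = 1759.1*87.61 + 517.87*31.34
T = 170349 / 2277 = 74.8 °C

T_f ≈ 74.8 °C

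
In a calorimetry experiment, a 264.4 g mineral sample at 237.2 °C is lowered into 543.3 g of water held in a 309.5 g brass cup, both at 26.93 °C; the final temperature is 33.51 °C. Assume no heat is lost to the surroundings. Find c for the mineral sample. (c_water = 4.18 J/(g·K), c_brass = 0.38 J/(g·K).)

Let T be the final temperature. ΣQ_i = 0:
264.4·c·(33.51 − 237.2) + 543.3·4.18·(33.51 − 26.93) + 309.5·0.38·(33.51 − 26.93) = 0
-53856 c = -15717
c = -15717/-53856 ≈ 0.2918 J/(g·K)

c ≈ 0.292 J/(g·K)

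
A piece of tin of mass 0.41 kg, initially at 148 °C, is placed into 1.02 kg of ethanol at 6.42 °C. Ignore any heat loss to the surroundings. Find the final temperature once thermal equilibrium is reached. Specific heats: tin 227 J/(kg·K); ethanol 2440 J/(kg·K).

T_f = Σ m_i c_i T_i / Σ m_i c_i:
T_f = (93.07*148 + 2488.8*6.42) / (93.07 + 2488.8)
    = 29752 / 2581.9 ≈ 11.52 °C

T_f ≈ 11.5 °C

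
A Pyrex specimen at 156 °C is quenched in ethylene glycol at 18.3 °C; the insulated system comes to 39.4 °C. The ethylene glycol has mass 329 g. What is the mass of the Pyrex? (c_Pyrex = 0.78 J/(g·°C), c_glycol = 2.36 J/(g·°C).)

m ≈ 180 g

Let T be the final temperature. ΣQ_i = 0:
m×0.78×(39.4 − 156) + 329×2.36×(39.4 − 18.3) = 0
-90.95 m = -16383
m = -16383/-90.95 ≈ 180.1 g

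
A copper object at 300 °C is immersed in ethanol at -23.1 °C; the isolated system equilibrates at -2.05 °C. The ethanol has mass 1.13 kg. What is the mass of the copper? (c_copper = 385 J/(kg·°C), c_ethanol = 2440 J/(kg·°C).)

|Q_copper| = |Q_ethanol|:
m×385×(300 − -2.05) = 1.13×2440×(-2.05 − (-23.1))
116289 m = 58039  ⇒  m ≈ 0.4991 kg

m ≈ 0.499 kg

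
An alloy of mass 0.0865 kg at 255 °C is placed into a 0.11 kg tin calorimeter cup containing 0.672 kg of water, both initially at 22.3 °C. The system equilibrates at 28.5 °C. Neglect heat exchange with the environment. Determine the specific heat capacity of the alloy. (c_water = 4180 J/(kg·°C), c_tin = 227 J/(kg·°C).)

Setting the total heat transfer to zero:
0.0865×c×(28.5 − 255) + 0.672×4180×(28.5 − 22.3) + 0.11×227×(28.5 − 22.3) = 0
-19.59 c = -17570
c = -17570/-19.59 ≈ 896.8 J/(kg·°C)

c ≈ 897 J/(kg·°C)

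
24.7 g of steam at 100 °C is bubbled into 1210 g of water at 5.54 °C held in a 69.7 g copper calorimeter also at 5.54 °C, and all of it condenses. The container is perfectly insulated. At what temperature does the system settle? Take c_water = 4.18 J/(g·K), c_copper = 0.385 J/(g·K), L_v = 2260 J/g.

T_f ≈ 18.2 °C

Taking heat into each body as positive, Σ m c ΔT = 0:
latent heat released on condensation: 24.7·2260 = 55822; condensate cools 100→T: 24.7·4.18·(T − 100) = 103.25(T − 100); water warms: 1210·4.18·(T − 5.54) = 5057.8(T − 5.54); copper cup: 69.7·0.385·(T − 5.54) = 26.83(T − 5.54)
5187.9 T = 55822 + 10325 + 28169 = 94315
T ≈ 18.18 °C, under the boiling point, so the assumption holds.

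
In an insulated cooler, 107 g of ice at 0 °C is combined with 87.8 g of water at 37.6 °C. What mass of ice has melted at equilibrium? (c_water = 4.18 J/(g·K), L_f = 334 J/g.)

Water can give up m c ΔT = 87.8×4.18×37.6 = 13799 J before reaching 0 °C.
Melting all 107 g of ice would need 107×334 = 35738 J.
That's not enough to melt it all — equilibrium is at 0 °C with ice remaining.
Mass melted = 13799/334 ≈ 41.32 g.

m_melted ≈ 41.3 g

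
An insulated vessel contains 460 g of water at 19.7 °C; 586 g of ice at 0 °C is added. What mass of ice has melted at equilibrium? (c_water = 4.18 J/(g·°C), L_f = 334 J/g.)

Water can give up m c ΔT = 460·4.18·19.7 = 37879 J before reaching 0 °C.
Fully melting the ice requires m_ice L_f = 586·334 = 195724 J.
Since 37879 < 195724 J, not all the ice melts; equilibrium is at 0 °C.
Mass melted = 37879/334 ≈ 113.4 g.

m_melted ≈ 113 g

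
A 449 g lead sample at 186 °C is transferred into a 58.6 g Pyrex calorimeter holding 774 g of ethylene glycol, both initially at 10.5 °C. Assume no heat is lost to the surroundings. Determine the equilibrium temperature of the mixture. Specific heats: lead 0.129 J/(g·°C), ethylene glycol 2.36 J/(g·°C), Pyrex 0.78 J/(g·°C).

T_f ≈ 15.8 °C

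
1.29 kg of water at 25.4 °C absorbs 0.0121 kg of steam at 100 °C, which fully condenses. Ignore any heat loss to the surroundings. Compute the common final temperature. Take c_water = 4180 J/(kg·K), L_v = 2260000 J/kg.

T_f ≈ 31.1 °C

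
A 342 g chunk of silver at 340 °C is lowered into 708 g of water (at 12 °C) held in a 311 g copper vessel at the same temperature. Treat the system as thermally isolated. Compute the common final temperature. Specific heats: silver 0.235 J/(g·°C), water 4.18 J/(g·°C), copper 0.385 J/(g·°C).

T_f ≈ 20.3 °C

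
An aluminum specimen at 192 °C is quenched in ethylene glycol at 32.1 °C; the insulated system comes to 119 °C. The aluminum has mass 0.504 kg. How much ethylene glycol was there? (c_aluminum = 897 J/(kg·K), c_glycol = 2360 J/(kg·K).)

Heat lost by the aluminum = heat gained by the glycol:
0.504·897·(192 − 119) = m·2360·(119 − 32.1)
205084 m = 33002  ⇒  m ≈ 0.1609 kg

m ≈ 0.161 kg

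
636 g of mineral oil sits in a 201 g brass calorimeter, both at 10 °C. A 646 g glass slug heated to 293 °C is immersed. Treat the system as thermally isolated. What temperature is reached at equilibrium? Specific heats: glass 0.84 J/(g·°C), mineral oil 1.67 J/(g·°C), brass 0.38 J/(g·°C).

T_f ≈ 101.3 °C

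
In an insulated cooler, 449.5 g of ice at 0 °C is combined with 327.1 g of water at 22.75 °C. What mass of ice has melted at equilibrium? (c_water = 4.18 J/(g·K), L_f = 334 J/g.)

m_melted ≈ 93.1 g

Cooling the water to 0 °C releases 327.1·4.18·22.75 = 31106 J.
Fully melting the ice requires m_ice L_f = 449.5·334 = 150133 J.
That's not enough to melt it all — equilibrium is at 0 °C with ice remaining.
Mass melted = 31106/334 ≈ 93.13 g.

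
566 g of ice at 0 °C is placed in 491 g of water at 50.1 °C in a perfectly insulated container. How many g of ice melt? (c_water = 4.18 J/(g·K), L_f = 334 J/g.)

m_melted ≈ 308 g

Water can give up m c ΔT = 491×4.18×50.1 = 102824 J before reaching 0 °C.
Fully melting the ice requires m_ice L_f = 566×334 = 189044 J.
That's not enough to melt it all — equilibrium is at 0 °C with ice remaining.
m_melt = 102824 / L_f = 307.9 g.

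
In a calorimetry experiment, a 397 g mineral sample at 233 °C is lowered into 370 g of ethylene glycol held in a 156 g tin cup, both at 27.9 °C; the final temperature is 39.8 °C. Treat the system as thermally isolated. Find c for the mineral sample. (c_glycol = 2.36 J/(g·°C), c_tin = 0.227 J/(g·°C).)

Net heat exchanged in the isolated system is zero:
397·c·(39.8 − 233) + 370·2.36·(39.8 − 27.9) + 156·0.227·(39.8 − 27.9) = 0
-76700 c = -10812
c = -10812/-76700 ≈ 0.141 J/(g·°C)

c ≈ 0.141 J/(g·°C)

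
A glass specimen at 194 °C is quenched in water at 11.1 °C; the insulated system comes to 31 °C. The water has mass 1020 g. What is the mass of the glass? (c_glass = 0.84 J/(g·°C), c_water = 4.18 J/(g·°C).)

m ≈ 620 g

Setting the total heat transfer to zero:
m×0.84×(31 − 194) + 1020×4.18×(31 − 11.1) = 0
-136.92 m = -84846
m = -84846/-136.92 ≈ 619.7 g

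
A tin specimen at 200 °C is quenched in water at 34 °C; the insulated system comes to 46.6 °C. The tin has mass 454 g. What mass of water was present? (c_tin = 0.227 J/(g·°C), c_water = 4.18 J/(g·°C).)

Taking heat into each body as positive, Σ m c ΔT = 0:
454·0.227·(46.6 − 200) + m·4.18·(46.6 − 34) = 0
52.67 m = 15809
m = 15809/52.67 ≈ 300.2 g

m ≈ 300 g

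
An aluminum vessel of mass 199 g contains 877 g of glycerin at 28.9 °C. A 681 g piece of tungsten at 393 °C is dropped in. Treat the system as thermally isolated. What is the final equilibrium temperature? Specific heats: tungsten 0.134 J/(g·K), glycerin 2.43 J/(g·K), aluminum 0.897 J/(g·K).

T_f ≈ 42.7 °C

Taking heat into each body as positive, Σ m c ΔT = 0:
681*0.134*(T − 393) + 877*2.43*(T − 28.9) + 199*0.897*(T − 28.9) = 0
91.25(T − 393) + 2131.1(T − 28.9) + 178.5(T − 28.9) = 0
2400.9 T = 102611
T = 102611/2400.9 ≈ 42.74 °C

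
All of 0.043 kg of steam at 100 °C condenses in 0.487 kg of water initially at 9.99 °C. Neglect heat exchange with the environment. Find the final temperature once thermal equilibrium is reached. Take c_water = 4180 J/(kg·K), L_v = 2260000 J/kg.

T_f ≈ 61.2 °C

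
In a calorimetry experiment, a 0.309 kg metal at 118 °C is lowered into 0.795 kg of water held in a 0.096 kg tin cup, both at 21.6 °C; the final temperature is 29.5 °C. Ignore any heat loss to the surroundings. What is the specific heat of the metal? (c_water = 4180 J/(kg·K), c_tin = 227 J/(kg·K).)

c ≈ 966 J/(kg·K)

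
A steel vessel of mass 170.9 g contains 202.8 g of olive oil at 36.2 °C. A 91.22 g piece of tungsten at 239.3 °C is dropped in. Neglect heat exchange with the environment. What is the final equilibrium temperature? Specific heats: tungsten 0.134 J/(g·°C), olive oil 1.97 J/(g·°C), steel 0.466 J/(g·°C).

T_f ≈ 41.3 °C

Net heat exchanged in the isolated system is zero:
91.22*0.134*(T − 239.3) + 202.8*1.97*(T − 36.2) + 170.9*0.466*(T − 36.2) = 0
491.38 T = 20271
T ≈ 41.25 °C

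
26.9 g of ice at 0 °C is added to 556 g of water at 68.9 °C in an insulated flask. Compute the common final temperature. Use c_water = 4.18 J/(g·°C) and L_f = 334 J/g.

T_f ≈ 62.0 °C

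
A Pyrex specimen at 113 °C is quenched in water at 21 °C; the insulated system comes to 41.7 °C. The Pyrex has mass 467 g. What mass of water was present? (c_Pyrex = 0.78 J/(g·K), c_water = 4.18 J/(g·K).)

Energy conservation, ΣQ = 0:
467·0.78·(41.7 − 113) + m·4.18·(41.7 − 21) = 0
86.53 m = 25972
m = 25972/86.53 ≈ 300.2 g

m ≈ 300 g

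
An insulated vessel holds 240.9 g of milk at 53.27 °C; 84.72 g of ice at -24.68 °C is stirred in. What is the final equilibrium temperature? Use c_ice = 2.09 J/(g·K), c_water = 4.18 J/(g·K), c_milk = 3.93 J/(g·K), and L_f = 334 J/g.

T_f ≈ 13.7 °C

Let T be the final temperature. ΣQ_i = 0:
warm ice to 0 °C: 84.72·2.09·(0 − (-24.68)) = 4370
  latent heat to melt: 84.72·334 = 28296
  warm the meltwater: 354.13 T
  milk: 946.74(T − 53.27)
1300.9 T = 50433 − 32666 = 17766
T ≈ 13.66 °C. Since T > 0 °C, the all-ice-melts assumption holds.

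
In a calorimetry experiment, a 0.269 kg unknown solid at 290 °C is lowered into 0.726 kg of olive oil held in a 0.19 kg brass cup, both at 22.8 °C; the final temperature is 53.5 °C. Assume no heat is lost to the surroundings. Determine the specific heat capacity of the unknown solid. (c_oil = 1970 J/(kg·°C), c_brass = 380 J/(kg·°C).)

Conservation of energy gives ΣQ = 0:
0.269·c·(53.5 − 290) + 0.726·1970·(53.5 − 22.8) + 0.19·380·(53.5 − 22.8) = 0
-63.62 c = -46124
c = -46124/-63.62 ≈ 725 J/(kg·°C)

c ≈ 725 J/(kg·°C)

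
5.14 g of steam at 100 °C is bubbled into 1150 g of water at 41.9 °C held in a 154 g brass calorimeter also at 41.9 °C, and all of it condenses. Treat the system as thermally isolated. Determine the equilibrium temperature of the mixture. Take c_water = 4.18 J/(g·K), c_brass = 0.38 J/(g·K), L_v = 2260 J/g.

Taking heat into each body as positive, Σ m c ΔT = 0:
latent heat released on condensation: 5.14×2260 = 11616; condensate cools 100→T: 5.14×4.18×(T − 100) = 21.49(T − 100); original water: 4807(T − 41.9); cup: 58.52(T − 41.9)
4887 T = 11616 + 2148.5 + 203865 = 217630
T ≈ 44.53 °C, under the boiling point, so the assumption holds.

T_f ≈ 44.5 °C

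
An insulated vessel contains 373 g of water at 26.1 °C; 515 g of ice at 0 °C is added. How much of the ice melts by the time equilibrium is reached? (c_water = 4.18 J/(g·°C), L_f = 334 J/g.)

m_melted ≈ 122 g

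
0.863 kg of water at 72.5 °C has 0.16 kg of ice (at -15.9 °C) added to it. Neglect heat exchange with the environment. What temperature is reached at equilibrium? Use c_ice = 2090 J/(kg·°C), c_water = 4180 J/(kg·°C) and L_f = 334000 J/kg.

T_f ≈ 47.4 °C

Let T be the final temperature. ΣQ_i = 0:
warm ice to 0 °C: 0.16·2090·(0 − (-15.9)) = 5317; fusion: m_ice L_f = 0.16·334000 = 53440; warm the meltwater: 668.8 T; water cools: 0.863·4180·(T − 72.5) = 3607.3(T − 72.5)
4276.1 T = 261532 − 58757 = 202775
T ≈ 47.42 °C (positive, so assuming full melt was valid).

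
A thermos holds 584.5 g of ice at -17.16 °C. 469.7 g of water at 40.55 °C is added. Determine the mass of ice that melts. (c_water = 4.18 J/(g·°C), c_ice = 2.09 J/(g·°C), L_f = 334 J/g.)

Water can give up m c ΔT = 469.7×4.18×40.55 = 79614 J before reaching 0 °C.
Of that, 584.5×2.09×17.16 = 20963 J goes to bring the ice to 0 °C, leaving 58651 J.
Melting all 584.5 g of ice would need 584.5×334 = 195223 J.
Since 58651 < 195223 J, not all the ice melts; equilibrium is at 0 °C.
m_melt = 58651 / L_f = 175.6 g.

m_melted ≈ 176 g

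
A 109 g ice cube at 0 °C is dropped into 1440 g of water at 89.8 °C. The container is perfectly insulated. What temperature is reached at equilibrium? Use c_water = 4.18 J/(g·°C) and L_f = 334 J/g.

T_f ≈ 77.9 °C

Taking heat into each body as positive, Σ m c ΔT = 0:
fusion: m_ice L_f = 109·334 = 36406
  meltwater 0→T: 109·4.18·T = 455.62 T
  water: 6019.2(T − 89.8)
6474.8 T = 540524 − 36406 = 504118
T ≈ 77.86 °C (positive, so assuming full melt was valid).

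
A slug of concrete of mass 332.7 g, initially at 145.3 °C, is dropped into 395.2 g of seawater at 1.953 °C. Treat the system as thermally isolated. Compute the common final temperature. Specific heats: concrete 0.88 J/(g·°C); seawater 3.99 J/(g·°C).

T_f ≈ 24.4 °C

Setting the total heat transfer to zero:
332.7×0.88×(T − 145.3) + 395.2×3.99×(T − 1.953) = 0
292.78(T − 145.3) + 1576.8(T − 1.953) = 0
1869.6 T = 45620
T = 45620 / 1869.6 = 24.4 °C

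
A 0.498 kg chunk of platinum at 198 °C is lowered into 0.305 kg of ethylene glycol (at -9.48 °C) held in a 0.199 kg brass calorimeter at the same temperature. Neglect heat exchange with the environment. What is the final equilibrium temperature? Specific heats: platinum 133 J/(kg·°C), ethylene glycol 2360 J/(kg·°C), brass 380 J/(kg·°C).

Conservation of energy gives ΣQ = 0:
0.498·133·(T − 198) + 0.305·2360·(T − (-9.48)) + 0.199·380·(T − (-9.48)) = 0
66.23(T − 198) + 719.8(T − (-9.48)) + 75.62(T − (-9.48)) = 0
(66.23 + 719.8 + 75.62) T = 66.23·198 + 719.8·(-9.48) + 75.62·(-9.48)
T ≈ 6.47 °C

T_f ≈ 6.5 °C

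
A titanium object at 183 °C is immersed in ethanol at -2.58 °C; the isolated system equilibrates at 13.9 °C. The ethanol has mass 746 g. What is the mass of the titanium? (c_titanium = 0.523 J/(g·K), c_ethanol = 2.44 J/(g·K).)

Conservation of energy gives ΣQ = 0:
m·0.523·(13.9 − 183) + 746·2.44·(13.9 − (-2.58)) = 0
-88.44 m = -29998
m = -29998/-88.44 ≈ 339.2 g

m ≈ 339 g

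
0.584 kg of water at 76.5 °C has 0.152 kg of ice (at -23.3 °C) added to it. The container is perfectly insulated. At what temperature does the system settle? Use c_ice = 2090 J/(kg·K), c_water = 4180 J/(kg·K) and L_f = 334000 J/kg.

Taking heat into each body as positive, Σ m c ΔT = 0:
warm ice to 0 °C: 0.152×2090×(0 − (-23.3)) = 7401.9; latent heat to melt: 0.152×334000 = 50768; meltwater 0→T: 0.152×4180×T = 635.36 T; water cools: 0.584×4180×(T − 76.5) = 2441.1(T − 76.5)
3076.5 T = 186746 − 58170 = 128576
T ≈ 41.79 °C. Since T > 0 °C, the all-ice-melts assumption holds.

T_f ≈ 41.8 °C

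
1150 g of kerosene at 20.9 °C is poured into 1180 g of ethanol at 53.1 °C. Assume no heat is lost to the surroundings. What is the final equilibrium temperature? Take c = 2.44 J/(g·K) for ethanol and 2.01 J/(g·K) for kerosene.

T_f is the heat-capacity-weighted average of the initial temperatures:
T_f = (2879.2*53.1 + 2311.5*20.9) / (2879.2 + 2311.5)
    = 201196 / 5190.7 ≈ 38.76 °C

T_f ≈ 38.8 °C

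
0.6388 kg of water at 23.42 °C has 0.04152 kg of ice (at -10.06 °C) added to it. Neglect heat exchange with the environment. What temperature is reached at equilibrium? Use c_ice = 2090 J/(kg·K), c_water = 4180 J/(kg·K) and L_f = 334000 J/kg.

T_f ≈ 16.8 °C

Heat gained plus heat lost sum to zero:
warm ice to 0 °C: 0.04152·2090·(0 − (-10.06)) = 872.97
  fusion: m_ice L_f = 0.04152·334000 = 13868
  warm the meltwater: 173.55 T
  water cools: 0.6388·4180·(T − 23.42) = 2670.2(T − 23.42)
2843.7 T = 62536 − 14741 = 47795
T ≈ 16.81 °C. Since T > 0 °C, the all-ice-melts assumption holds.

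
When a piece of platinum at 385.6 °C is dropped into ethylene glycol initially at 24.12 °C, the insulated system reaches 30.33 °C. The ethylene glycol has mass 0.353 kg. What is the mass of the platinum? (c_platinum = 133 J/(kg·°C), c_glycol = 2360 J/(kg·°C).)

m ≈ 0.109 kg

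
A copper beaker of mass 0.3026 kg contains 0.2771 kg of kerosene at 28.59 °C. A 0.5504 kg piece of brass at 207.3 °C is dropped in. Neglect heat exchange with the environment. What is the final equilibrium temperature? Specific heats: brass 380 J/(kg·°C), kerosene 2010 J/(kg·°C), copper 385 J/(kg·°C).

Energy conservation, ΣQ = 0:
0.5504*380*(T − 207.3) + 0.2771*2010*(T − 28.59) + 0.3026*385*(T − 28.59) = 0
209.15(T − 207.3) + 556.97(T − 28.59) + 116.5(T − 28.59) = 0
(209.15 + 556.97 + 116.5) T = 209.15*207.3 + 556.97*28.59 + 116.5*28.59
T = 62612 / 882.62 = 70.9 °C

T_f ≈ 70.9 °C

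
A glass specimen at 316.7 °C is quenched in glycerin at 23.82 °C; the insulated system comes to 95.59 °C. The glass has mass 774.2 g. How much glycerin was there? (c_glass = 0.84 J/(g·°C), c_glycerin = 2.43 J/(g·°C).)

m ≈ 825 g

|Q_glass| = |Q_glycerin|:
774.2×0.84×(316.7 − 95.59) = m×2.43×(95.59 − 23.82)
174.4 m = 143794  ⇒  m ≈ 824.5 g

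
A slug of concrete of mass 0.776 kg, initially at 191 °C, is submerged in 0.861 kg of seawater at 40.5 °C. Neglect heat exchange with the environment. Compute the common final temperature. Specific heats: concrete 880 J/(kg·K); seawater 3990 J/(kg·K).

|Q_concrete| = |Q_seawater|:
0.776·880·(191 − T) = 0.861·3990·(T − 40.5)
682.88(191 − T) = 3435.4(T − 40.5)
4118.3 T = 269563  ⇒  T ≈ 65.46 °C

T_f ≈ 65.5 °C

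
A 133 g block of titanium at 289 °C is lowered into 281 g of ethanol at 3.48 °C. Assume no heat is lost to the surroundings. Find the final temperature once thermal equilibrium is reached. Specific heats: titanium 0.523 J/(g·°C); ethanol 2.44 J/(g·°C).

Set heat shed by the hot body equal to heat absorbed by the cold body:
133·0.523·(289 − T) = 281·2.44·(T − 3.48)
69.56(289 − T) = 685.64(T − 3.48)
755.2 T = 22489  ⇒  T ≈ 29.78 °C

T_f ≈ 29.8 °C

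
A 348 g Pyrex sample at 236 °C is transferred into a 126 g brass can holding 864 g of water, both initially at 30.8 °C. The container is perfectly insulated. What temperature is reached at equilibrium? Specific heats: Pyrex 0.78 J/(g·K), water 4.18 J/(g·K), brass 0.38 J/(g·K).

T_f ≈ 45.0 °C

Heat gained plus heat lost sum to zero:
348*0.78*(T − 236) + 864*4.18*(T − 30.8) + 126*0.38*(T − 30.8) = 0
271.44(T − 236) + 3611.5(T − 30.8) + 47.88(T − 30.8) = 0
(271.44 + 3611.5 + 47.88) T = 271.44*236 + 3611.5*30.8 + 47.88*30.8
T = 176769/3930.8 ≈ 44.97 °C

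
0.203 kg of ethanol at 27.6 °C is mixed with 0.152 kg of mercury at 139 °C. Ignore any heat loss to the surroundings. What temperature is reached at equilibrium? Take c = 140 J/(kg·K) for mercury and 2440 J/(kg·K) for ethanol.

T_f ≈ 32.2 °C

|Q_mercury| = |Q_ethanol|:
0.152×140×(139 − T) = 0.203×2440×(T − 27.6)
21.28(139 − T) = 495.32(T − 27.6)
516.6 T = 16629  ⇒  T ≈ 32.19 °C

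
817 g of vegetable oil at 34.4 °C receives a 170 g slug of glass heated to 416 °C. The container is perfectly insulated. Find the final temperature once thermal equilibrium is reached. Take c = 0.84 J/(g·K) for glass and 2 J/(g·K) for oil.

T_f ≈ 65.1 °C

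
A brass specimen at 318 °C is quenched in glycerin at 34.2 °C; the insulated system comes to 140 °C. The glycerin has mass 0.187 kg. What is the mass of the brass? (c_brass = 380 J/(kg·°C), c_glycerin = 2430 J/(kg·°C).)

|Q_brass| = |Q_glycerin|:
m·380·(318 − 140) = 0.187·2430·(140 − 34.2)
67640 m = 48077  ⇒  m ≈ 0.7108 kg

m ≈ 0.711 kg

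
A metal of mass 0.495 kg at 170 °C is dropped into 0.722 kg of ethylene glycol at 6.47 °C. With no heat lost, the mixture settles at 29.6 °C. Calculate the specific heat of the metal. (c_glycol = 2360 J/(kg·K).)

c ≈ 567 J/(kg·K)

m_s c (T_s − T_f) = m_glycol c_glycol (T_f − T_0):
0.495×c×(170 − 29.6) = 0.722×2360×(29.6 − 6.47)
69.5 c = 39412  ⇒  c ≈ 567.1 J/(kg·K)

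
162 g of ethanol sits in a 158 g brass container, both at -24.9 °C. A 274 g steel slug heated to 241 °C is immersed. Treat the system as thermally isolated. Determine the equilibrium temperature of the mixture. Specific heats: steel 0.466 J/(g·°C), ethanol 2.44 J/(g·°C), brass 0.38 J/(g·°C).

T_f ≈ 33.3 °C

T_f is the heat-capacity-weighted average of the initial temperatures:
T_f = (127.68×241 + 395.28×(-24.9) + 60.04×(-24.9)) / (127.68 + 395.28 + 60.04)
    = 19434 / 583 ≈ 33.33 °C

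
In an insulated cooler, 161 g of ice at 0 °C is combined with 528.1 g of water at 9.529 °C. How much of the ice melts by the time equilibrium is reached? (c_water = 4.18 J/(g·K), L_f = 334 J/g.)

m_melted ≈ 63 g

Heat available from the water dropping to 0 °C: 528.1·4.18·9.529 = 21035 J.
Fully melting the ice requires m_ice L_f = 161·334 = 53774 J.
Since 21035 < 53774 J, not all the ice melts; equilibrium is at 0 °C.
m_melt = 21035 / L_f = 62.98 g.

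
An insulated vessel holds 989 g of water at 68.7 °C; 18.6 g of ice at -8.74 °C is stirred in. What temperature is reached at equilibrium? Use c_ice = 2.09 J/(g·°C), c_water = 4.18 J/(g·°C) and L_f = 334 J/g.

T_f ≈ 65.9 °C

Heat gained plus heat lost sum to zero:
warm ice to 0 °C: 18.6×2.09×(0 − (-8.74)) = 339.76
  melt ice: 18.6×334 = 6212.4
  warm the meltwater: 77.75 T
  water: 4134(T − 68.7)
4211.8 T = 284007 − 6552.2 = 277455
T ≈ 65.88 °C (positive, so assuming full melt was valid).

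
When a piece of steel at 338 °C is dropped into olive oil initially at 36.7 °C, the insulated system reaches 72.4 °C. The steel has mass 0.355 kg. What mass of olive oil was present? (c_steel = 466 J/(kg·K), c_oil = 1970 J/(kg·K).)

m ≈ 0.625 kg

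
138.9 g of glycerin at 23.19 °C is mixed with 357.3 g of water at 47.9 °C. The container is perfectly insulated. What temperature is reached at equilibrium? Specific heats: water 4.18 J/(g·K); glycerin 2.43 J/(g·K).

Set heat shed by the hot body equal to heat absorbed by the cold body:
357.3·4.18·(47.9 − T) = 138.9·2.43·(T − 23.19)
1493.5(47.9 − T) = 337.53(T − 23.19)
1831 T = 79367  ⇒  T ≈ 43.35 °C

T_f ≈ 43.3 °C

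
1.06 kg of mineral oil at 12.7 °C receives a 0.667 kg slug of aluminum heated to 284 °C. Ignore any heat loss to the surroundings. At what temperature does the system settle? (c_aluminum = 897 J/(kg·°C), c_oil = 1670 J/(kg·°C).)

T_f ≈ 81.2 °C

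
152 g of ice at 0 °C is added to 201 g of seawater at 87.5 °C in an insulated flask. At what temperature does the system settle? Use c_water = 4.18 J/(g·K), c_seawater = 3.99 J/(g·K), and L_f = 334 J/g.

Heat gained plus heat lost sum to zero:
melt ice: 152·334 = 50768; warm the meltwater: 635.36 T; seawater: 801.99(T − 87.5)
1437.3 T = 70174 − 50768 = 19406
T ≈ 13.50 °C. Since T > 0 °C, the all-ice-melts assumption holds.

T_f ≈ 13.5 °C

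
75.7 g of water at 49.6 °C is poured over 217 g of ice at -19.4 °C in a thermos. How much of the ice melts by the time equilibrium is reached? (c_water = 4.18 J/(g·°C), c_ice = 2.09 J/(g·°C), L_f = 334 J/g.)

m_melted ≈ 20.6 g

Heat available from the water dropping to 0 °C: 75.7·4.18·49.6 = 15695 J.
Warming the ice to 0 °C takes 217·2.09·19.4 = 8798.5 J, leaving 6896.2 J for melting.
Fully melting the ice requires m_ice L_f = 217·334 = 72478 J.
6896.2 J < 72478 J, so only part of the ice melts and the system sits at 0 °C.
m_melted·334 = 6896.2  ⇒  m_melted ≈ 20.65 g.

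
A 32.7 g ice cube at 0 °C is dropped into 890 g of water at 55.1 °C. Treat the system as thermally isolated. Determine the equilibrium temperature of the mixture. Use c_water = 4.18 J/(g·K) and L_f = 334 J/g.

Conservation of energy gives ΣQ = 0:
melt ice: 32.7·334 = 10922
  warm the meltwater: 136.69 T
  water cools: 890·4.18·(T − 55.1) = 3720.2(T − 55.1)
3856.9 T = 204983 − 10922 = 194061
T ≈ 50.32 °C (positive, so assuming full melt was valid).

T_f ≈ 50.3 °C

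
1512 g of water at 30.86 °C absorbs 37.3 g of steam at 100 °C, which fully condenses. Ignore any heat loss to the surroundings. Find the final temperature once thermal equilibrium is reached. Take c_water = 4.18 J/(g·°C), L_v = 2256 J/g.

Sum of m c ΔT and latent-heat terms is zero:
latent heat released on condensation: 37.3·2256 = 84149; condensate cools 100→T: 37.3·4.18·(T − 100) = 155.91(T − 100); water warms: 1512·4.18·(T − 30.86) = 6320.2(T − 30.86)
6476.1 T = 84149 + 15591 + 195040 = 294780
T ≈ 45.52 °C (< 100 °C, so full condensation is consistent).

T_f ≈ 45.5 °C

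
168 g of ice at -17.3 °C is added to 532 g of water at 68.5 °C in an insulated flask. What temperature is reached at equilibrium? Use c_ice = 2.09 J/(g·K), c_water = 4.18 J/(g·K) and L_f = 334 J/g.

T_f ≈ 30.8 °C

Energy conservation, ΣQ = 0:
warm ice to 0 °C: 168·2.09·(0 − (-17.3)) = 6074.4
  melt ice: 168·334 = 56112
  meltwater 0→T: 168·4.18·T = 702.24 T
  water cools: 532·4.18·(T − 68.5) = 2223.8(T − 68.5)
2926 T = 152328 − 62186 = 90141
T ≈ 30.81 °C — above 0 °C, consistent with complete melting.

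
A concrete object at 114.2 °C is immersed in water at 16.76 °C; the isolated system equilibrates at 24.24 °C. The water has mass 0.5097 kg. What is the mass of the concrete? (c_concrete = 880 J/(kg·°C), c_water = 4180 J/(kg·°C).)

m ≈ 0.201 kg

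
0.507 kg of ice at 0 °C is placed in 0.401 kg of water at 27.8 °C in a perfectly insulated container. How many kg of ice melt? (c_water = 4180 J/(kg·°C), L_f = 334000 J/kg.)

Cooling the water to 0 °C releases 0.401×4180×27.8 = 46598 J.
Fully melting the ice requires m_ice L_f = 0.507×334000 = 169338 J.
That's not enough to melt it all — equilibrium is at 0 °C with ice remaining.
Mass melted = 46598/334000 ≈ 0.1395 kg.

m_melted ≈ 0.14 kg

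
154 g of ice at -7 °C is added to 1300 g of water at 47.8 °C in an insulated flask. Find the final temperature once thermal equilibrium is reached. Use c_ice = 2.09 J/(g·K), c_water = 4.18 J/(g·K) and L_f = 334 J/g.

T_f ≈ 33.9 °C

Energy conservation, ΣQ = 0:
ice -7→0 °C: 154×2.09×7 = 2253; fusion: m_ice L_f = 154×334 = 51436; meltwater 0→T: 154×4.18×T = 643.72 T; water: 5434(T − 47.8)
6077.7 T = 259745 − 53689 = 206056
T ≈ 33.90 °C — above 0 °C, consistent with complete melting.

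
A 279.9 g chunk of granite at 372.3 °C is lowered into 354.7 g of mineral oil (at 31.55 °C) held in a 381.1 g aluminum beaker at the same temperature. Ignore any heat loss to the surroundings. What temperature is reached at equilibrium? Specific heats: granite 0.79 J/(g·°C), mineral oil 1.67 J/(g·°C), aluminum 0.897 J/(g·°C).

T_f ≈ 96.8 °C

T_f is the heat-capacity-weighted average of the initial temperatures:
T_f = (221.12*372.3 + 592.35*31.55 + 341.85*31.55) / (221.12 + 592.35 + 341.85)
    = 111797 / 1155.3 ≈ 96.77 °C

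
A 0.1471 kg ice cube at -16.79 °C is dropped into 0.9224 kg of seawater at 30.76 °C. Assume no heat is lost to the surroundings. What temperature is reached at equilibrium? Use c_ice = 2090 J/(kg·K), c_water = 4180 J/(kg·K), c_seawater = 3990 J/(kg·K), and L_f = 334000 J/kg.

Heat gained plus heat lost sum to zero:
warm ice to 0 °C: 0.1471·2090·(0 − (-16.79)) = 5161.9
  latent heat to melt: 0.1471·334000 = 49131
  meltwater 0→T: 0.1471·4180·T = 614.88 T
  seawater: 3680.4(T − 30.76)
4295.3 T = 113208 − 54293 = 58915
T ≈ 13.72 °C — above 0 °C, consistent with complete melting.

T_f ≈ 13.7 °C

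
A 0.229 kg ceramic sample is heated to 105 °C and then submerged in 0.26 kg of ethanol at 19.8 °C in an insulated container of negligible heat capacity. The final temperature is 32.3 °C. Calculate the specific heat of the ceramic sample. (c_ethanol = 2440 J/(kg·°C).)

c ≈ 476 J/(kg·°C)

m_s c (T_s − T_f) = m_ethanol c_ethanol (T_f − T_0):
0.229×c×(105 − 32.3) = 0.26×2440×(32.3 − 19.8)
16.65 c = 7930  ⇒  c ≈ 476.3 J/(kg·°C)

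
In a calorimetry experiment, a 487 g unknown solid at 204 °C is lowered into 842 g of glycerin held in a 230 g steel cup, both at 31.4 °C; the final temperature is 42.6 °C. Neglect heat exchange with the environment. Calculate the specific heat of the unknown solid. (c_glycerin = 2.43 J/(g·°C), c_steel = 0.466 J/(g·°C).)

Taking heat into each body as positive, Σ m c ΔT = 0:
487×c×(42.6 − 204) + 842×2.43×(42.6 − 31.4) + 230×0.466×(42.6 − 31.4) = 0
-78602 c = -24116
c = -24116/-78602 ≈ 0.3068 J/(g·°C)

c ≈ 0.307 J/(g·°C)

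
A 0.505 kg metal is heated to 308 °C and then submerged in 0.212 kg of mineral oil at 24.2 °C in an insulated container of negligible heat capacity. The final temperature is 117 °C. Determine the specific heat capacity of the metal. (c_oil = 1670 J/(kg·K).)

m_s c (T_s − T_f) = m_oil c_oil (T_f − T_0):
0.505·c·(308 − 117) = 0.212·1670·(117 − 24.2)
96.45 c = 32855  ⇒  c ≈ 340.6 J/(kg·K)

c ≈ 341 J/(kg·K)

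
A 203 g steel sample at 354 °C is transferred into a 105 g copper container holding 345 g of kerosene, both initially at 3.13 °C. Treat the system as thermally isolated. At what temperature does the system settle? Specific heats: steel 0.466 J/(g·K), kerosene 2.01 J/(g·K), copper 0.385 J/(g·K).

Let T be the final temperature. ΣQ_i = 0:
203×0.466×(T − 354) + 345×2.01×(T − 3.13) + 105×0.385×(T − 3.13) = 0
94.6(T − 354) + 693.45(T − 3.13) + 40.43(T − 3.13) = 0
(94.6 + 693.45 + 40.43) T = 94.6×354 + 693.45×3.13 + 40.43×3.13
T = 35785/828.47 ≈ 43.19 °C

T_f ≈ 43.2 °C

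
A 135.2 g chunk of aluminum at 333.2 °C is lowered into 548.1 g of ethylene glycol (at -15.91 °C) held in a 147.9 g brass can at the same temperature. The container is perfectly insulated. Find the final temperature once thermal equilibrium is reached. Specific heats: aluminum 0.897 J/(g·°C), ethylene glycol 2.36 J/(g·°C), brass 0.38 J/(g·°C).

T_f is the heat-capacity-weighted average of the initial temperatures:
T_f = (121.27×333.2 + 1293.5×(-15.91) + 56.2×(-15.91)) / (121.27 + 1293.5 + 56.2)
    = 18935 / 1471 ≈ 12.87 °C

T_f ≈ 12.9 °C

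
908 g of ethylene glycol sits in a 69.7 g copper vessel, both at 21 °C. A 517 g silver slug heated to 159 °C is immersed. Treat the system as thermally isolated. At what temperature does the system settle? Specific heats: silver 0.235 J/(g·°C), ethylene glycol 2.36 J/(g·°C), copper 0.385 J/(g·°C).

Conservation of energy gives ΣQ = 0:
517*0.235*(T − 159) + 908*2.36*(T − 21) + 69.7*0.385*(T − 21) = 0
121.49(T − 159) + 2142.9(T − 21) + 26.83(T − 21) = 0
2291.2 T = 64882
T = 64882/2291.2 ≈ 28.32 °C

T_f ≈ 28.3 °C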